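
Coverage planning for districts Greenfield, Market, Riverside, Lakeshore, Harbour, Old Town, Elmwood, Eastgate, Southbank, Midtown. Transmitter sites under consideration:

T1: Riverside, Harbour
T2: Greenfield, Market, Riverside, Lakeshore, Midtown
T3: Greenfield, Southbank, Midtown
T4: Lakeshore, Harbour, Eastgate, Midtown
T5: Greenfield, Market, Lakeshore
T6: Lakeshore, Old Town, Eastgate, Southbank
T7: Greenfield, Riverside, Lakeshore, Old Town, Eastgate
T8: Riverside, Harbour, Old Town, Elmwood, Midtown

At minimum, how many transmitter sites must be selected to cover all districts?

3

T2, T6, T8 together cover {Greenfield, Market, Riverside, Lakeshore, Harbour, Old Town, Elmwood, Eastgate, Southbank, Midtown} — every district.
No 2 of the 8 transmitter sites cover everything (all 28 pairs fall short), so 3 is minimum.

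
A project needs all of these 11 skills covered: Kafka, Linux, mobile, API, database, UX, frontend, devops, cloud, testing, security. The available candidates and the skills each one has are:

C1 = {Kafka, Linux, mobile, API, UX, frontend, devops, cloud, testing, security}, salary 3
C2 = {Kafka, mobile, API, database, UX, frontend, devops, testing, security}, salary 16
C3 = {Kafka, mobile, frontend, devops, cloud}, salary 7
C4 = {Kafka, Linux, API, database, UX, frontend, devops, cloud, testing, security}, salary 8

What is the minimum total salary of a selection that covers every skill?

C1, C4 cover every skill at salary 3 + 8 = 11.
Any cover uses at least 2 candidates; among all covering selections none totals below 11.

11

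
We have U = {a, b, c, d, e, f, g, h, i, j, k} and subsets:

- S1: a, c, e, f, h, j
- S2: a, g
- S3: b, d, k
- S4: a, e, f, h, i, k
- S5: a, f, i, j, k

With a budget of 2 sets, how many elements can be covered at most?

Choosing S1, S3 covers {a, b, c, d, e, f, h, j, k} — 9 elements.
No choice of 2 sets does better; here g, i are left uncovered.

9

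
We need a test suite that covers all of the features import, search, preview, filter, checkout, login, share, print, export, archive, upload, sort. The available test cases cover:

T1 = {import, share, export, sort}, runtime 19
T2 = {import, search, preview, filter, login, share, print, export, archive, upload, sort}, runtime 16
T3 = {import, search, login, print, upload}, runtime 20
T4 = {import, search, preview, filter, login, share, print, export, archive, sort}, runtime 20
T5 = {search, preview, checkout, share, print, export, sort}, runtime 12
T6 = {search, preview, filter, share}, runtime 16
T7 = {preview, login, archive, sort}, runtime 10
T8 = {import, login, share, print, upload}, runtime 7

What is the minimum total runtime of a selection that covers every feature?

28

T2, T5 cover every feature at runtime 16 + 12 = 28.
Any cover uses at least 2 test cases; among all covering selections none totals below 28.
Greedy by coverage-per-runtime would pick T8, T5, T2 for 35 — worse than the optimum 28.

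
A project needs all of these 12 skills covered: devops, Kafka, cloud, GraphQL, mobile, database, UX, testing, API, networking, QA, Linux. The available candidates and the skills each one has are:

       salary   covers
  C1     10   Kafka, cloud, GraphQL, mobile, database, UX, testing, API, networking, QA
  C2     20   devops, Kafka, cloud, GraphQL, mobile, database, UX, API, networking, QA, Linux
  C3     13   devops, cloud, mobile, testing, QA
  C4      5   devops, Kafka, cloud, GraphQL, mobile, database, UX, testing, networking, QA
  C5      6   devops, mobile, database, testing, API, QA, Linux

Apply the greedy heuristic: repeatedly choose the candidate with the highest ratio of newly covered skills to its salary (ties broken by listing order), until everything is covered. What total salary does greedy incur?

Pick 1: C4 adds 10 new (devops, Kafka, cloud, GraphQL, mobile, database, UX, testing, networking, QA) at salary 5 (ratio 10/5).
Pick 2: C5 adds 2 new (API, Linux) at salary 6 (ratio 2/6).
Greedy total salary: 5 + 6 = 11.

11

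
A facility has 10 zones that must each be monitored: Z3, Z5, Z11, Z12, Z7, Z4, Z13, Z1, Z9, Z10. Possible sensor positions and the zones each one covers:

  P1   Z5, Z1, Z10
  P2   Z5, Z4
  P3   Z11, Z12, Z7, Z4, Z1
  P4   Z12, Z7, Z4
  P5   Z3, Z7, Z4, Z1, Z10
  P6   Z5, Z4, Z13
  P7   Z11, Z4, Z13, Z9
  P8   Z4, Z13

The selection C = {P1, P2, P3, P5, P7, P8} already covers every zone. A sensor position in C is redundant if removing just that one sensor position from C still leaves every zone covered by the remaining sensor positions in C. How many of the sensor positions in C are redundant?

Drop P1: the rest still cover every zone — redundant.
Drop P2: the rest still cover every zone — redundant.
Drop P3: Z12 uncovered — not redundant.
Drop P5: Z3 uncovered — not redundant.
Drop P7: Z9 uncovered — not redundant.
Drop P8: the rest still cover every zone — redundant.
3 redundant: P1, P2, P8.

3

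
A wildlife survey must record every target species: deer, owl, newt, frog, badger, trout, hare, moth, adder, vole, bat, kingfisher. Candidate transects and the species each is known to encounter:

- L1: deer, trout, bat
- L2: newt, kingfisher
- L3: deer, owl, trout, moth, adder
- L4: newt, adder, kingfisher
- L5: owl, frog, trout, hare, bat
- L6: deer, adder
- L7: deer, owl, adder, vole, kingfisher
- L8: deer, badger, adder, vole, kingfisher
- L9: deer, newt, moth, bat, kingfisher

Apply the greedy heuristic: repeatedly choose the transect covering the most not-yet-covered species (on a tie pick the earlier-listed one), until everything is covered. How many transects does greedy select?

4

Pick 1: L3 covers 5 new species (deer, owl, trout, moth, adder).
Pick 2: L5 covers 3 new species (frog, hare, bat).
Pick 3: L8 covers 3 new species (badger, vole, kingfisher).
Pick 4: L2 covers 1 new species (newt).
Greedy uses 4 transects. (The true minimum is 3.)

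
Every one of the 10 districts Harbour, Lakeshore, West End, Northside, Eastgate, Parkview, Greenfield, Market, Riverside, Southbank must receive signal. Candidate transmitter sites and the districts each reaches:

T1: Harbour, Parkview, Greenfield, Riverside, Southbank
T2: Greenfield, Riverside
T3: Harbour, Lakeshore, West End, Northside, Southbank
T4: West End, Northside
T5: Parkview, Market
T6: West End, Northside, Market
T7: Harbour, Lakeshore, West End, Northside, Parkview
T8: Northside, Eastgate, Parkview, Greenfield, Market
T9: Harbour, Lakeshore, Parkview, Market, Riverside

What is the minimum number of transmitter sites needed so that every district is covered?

3

T1, T3, T8 together cover {Harbour, Lakeshore, West End, Northside, Eastgate, Parkview, Greenfield, Market, Riverside, Southbank} — every district.
No 2 of the 9 transmitter sites cover everything (all 36 pairs fall short), so 3 is minimum.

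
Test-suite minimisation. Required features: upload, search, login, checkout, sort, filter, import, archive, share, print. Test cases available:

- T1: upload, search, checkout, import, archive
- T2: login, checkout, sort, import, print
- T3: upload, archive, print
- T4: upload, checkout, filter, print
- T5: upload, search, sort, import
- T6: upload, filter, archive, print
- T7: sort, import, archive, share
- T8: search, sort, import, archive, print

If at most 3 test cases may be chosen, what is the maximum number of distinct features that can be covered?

9

Choosing T1, T2, T4 covers {upload, search, login, checkout, sort, filter, import, archive, print} — 9 features.
No choice of 3 test cases does better; here share is left uncovered.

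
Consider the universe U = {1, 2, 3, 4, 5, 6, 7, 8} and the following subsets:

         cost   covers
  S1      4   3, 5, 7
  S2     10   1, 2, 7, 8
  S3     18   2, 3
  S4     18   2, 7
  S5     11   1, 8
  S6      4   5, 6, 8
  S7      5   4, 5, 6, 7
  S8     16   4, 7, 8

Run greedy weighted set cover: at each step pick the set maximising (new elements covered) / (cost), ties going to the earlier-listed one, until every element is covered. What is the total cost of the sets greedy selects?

Pick 1: S7 adds 4 new (4, 5, 6, 7) at cost 5 (ratio 4/5).
Pick 2: S2 adds 3 new (1, 2, 8) at cost 10 (ratio 3/10).
Pick 3: S1 adds 1 new (3) at cost 4 (ratio 1/4).
Greedy total cost: 5 + 10 + 4 = 19.

19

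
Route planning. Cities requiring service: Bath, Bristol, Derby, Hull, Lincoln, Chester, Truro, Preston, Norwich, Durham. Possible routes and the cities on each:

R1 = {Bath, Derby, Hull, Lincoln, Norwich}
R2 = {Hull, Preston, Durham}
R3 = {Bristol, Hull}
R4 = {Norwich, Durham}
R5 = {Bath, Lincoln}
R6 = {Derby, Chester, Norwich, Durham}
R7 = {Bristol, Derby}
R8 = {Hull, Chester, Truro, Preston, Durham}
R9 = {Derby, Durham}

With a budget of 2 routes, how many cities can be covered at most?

Choosing R1, R8 covers {Bath, Derby, Hull, Lincoln, Chester, Truro, Preston, Norwich, Durham} — 9 cities.
No choice of 2 routes does better; here Bristol is left uncovered.

9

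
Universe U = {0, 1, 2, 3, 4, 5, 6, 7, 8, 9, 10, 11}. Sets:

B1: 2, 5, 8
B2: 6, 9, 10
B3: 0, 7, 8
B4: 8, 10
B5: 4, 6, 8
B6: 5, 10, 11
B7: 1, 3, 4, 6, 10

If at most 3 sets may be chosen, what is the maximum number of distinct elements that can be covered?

Choosing B1, B3, B7 covers {0, 1, 2, 3, 4, 5, 6, 7, 8, 10} — 10 elements.
No choice of 3 sets does better; here 9, 11 are left uncovered.

10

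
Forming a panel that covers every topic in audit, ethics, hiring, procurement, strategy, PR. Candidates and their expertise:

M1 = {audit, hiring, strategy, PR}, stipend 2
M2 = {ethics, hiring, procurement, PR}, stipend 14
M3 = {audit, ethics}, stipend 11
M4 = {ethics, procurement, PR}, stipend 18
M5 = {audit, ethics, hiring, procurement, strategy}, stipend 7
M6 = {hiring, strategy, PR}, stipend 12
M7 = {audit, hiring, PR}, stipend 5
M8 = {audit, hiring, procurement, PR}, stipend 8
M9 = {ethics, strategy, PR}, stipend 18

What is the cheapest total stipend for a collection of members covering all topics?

9

M1, M5 cover every topic at stipend 2 + 7 = 9.
Any cover uses at least 2 members; among all covering selections none totals below 9.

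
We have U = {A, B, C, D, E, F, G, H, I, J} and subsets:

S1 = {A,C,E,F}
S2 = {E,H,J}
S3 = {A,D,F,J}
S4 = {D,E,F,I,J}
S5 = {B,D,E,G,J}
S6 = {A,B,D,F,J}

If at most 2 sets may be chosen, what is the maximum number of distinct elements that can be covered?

Choosing S1, S5 covers {A, B, C, D, E, F, G, J} — 8 elements.
No choice of 2 sets does better; here H, I are left uncovered.

8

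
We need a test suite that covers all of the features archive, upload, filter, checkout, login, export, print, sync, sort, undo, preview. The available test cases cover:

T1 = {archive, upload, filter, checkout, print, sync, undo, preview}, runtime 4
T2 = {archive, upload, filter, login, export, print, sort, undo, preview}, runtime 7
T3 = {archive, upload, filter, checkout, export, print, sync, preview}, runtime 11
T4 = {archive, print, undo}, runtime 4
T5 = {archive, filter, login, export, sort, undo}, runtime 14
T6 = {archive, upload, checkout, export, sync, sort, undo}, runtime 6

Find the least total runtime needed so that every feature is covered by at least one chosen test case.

11

T1, T2 cover every feature at runtime 4 + 7 = 11.
Any cover uses at least 2 test cases; among all covering selections none totals below 11.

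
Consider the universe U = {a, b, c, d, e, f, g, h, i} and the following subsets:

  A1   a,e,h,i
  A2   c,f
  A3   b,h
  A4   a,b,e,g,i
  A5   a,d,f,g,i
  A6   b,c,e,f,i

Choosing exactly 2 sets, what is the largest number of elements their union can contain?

Choosing A5, A6 covers {a, b, c, d, e, f, g, i} — 8 elements.
No choice of 2 sets does better; here h is left uncovered.

8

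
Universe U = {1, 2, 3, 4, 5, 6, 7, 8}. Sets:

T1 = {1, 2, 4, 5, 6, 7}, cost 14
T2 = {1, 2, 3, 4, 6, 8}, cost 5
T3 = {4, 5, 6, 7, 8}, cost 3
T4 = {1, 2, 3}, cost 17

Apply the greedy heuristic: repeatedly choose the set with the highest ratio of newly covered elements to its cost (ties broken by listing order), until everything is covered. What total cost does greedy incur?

8

Pick 1: T3 adds 5 new (4, 5, 6, 7, 8) at cost 3 (ratio 5/3).
Pick 2: T2 adds 3 new (1, 2, 3) at cost 5 (ratio 3/5).
Greedy total cost: 3 + 5 = 8.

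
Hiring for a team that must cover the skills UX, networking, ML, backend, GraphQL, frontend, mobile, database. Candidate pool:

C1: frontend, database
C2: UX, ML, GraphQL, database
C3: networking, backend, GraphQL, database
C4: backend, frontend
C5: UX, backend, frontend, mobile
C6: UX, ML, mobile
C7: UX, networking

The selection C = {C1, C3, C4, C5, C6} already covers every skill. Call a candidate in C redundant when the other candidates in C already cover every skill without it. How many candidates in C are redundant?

3

Drop C1: the rest still cover every skill — redundant.
Drop C3: networking, GraphQL uncovered — not redundant.
Drop C4: the rest still cover every skill — redundant.
Drop C5: the rest still cover every skill — redundant.
Drop C6: ML uncovered — not redundant.
3 redundant: C1, C4, C5.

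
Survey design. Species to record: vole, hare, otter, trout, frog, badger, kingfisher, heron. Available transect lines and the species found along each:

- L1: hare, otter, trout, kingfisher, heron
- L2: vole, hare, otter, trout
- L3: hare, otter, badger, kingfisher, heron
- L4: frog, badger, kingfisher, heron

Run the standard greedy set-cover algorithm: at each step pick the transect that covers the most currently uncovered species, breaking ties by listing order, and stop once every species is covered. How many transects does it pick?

Pick 1: L1 covers 5 new species (hare, otter, trout, kingfisher, heron).
Pick 2: L4 covers 2 new species (frog, badger).
Pick 3: L2 covers 1 new species (vole).
Greedy uses 3 transects. (The true minimum is 2.)

3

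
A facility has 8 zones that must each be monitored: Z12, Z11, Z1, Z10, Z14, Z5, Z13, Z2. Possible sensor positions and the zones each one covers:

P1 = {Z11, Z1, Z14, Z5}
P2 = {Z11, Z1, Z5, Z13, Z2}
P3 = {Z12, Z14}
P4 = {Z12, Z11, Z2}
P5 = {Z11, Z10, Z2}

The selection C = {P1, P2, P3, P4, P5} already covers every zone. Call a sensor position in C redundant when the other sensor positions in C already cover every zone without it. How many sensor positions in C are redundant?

Drop P1: the rest still cover every zone — redundant.
Drop P2: Z13 uncovered — not redundant.
Drop P3: the rest still cover every zone — redundant.
Drop P4: the rest still cover every zone — redundant.
Drop P5: Z10 uncovered — not redundant.
3 redundant: P1, P3, P4.

3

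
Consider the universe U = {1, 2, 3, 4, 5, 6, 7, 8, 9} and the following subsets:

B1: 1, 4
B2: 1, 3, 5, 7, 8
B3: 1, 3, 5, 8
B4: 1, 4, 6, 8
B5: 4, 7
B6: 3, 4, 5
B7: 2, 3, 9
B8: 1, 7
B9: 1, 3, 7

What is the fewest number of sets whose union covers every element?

B2, B4, B7 together cover {1, 2, 3, 4, 5, 6, 7, 8, 9} — every element.
No 2 of the 9 sets cover everything (all 36 pairs fall short), so 3 is minimum.

3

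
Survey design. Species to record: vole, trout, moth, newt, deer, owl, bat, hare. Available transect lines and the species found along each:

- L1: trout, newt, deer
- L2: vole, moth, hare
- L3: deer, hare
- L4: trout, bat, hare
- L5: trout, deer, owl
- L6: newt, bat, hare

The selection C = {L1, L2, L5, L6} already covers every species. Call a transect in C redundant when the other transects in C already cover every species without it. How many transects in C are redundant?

Drop L1: the rest still cover every species — redundant.
Drop L2: vole, moth uncovered — not redundant.
Drop L5: owl uncovered — not redundant.
Drop L6: bat uncovered — not redundant.
1 redundant: L1.

1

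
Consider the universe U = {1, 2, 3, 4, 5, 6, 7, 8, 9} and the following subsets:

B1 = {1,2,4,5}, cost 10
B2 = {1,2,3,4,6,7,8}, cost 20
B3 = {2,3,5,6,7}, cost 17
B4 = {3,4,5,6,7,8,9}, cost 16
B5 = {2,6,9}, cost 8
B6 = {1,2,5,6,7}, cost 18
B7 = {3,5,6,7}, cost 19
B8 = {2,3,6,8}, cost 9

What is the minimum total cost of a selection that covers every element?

B1, B4 cover every element at cost 10 + 16 = 26.
Any cover uses at least 2 sets; among all covering selections none totals below 26.
Greedy by coverage-per-cost would pick B8, B1, B4 for 35 — worse than the optimum 26.

26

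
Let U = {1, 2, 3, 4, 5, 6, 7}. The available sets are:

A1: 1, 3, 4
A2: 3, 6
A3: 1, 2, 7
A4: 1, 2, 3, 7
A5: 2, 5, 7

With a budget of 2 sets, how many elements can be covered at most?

6

Choosing A1, A5 covers {1, 2, 3, 4, 5, 7} — 6 elements.
No choice of 2 sets does better; here 6 is left uncovered.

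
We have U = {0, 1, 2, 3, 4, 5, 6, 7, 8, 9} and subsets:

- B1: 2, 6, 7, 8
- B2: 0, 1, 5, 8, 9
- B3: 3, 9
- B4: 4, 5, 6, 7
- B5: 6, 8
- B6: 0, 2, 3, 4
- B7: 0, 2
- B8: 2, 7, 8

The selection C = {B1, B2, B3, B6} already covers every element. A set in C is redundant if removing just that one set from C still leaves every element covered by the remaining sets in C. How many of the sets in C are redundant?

1

Drop B1: 6, 7 uncovered — not redundant.
Drop B2: 1, 5 uncovered — not redundant.
Drop B3: the rest still cover every element — redundant.
Drop B6: 4 uncovered — not redundant.
1 redundant: B3.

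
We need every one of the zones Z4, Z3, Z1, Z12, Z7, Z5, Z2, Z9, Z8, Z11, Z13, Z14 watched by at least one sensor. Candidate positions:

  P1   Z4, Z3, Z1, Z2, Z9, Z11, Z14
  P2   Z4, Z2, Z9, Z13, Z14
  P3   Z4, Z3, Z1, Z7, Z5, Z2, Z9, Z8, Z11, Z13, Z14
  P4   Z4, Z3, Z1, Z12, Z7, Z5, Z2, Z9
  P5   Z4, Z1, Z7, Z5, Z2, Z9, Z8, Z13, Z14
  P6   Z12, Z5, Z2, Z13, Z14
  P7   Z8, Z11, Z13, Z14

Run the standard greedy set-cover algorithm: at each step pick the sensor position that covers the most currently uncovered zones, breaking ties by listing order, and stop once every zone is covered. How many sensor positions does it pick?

2

Pick 1: P3 covers 11 new zones (Z4, Z3, Z1, Z7, Z5, Z2, Z9, Z8, Z11, Z13, Z14).
Pick 2: P4 covers 1 new zones (Z12).
Greedy uses 2 sensor positions.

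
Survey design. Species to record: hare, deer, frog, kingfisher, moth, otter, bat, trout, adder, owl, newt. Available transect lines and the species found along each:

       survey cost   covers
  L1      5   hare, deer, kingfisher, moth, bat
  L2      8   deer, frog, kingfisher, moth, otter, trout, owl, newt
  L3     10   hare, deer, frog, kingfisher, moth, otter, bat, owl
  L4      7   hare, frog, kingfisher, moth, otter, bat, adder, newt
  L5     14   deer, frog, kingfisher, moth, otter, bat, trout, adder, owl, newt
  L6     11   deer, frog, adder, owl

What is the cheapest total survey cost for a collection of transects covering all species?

15

L2, L4 cover every species at survey cost 8 + 7 = 15.
Any cover uses at least 2 transects; among all covering selections none totals below 15.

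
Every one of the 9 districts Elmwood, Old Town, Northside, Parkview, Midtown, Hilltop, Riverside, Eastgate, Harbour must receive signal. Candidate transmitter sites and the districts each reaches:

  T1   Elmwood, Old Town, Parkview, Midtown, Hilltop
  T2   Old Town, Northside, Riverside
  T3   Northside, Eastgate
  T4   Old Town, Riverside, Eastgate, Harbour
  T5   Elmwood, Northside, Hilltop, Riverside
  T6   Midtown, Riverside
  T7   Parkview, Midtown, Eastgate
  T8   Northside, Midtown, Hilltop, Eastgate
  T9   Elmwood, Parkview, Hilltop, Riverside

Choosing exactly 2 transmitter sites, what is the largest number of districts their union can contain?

Choosing T1, T4 covers {Elmwood, Old Town, Parkview, Midtown, Hilltop, Riverside, Eastgate, Harbour} — 8 districts.
No choice of 2 transmitter sites does better; here Northside is left uncovered.

8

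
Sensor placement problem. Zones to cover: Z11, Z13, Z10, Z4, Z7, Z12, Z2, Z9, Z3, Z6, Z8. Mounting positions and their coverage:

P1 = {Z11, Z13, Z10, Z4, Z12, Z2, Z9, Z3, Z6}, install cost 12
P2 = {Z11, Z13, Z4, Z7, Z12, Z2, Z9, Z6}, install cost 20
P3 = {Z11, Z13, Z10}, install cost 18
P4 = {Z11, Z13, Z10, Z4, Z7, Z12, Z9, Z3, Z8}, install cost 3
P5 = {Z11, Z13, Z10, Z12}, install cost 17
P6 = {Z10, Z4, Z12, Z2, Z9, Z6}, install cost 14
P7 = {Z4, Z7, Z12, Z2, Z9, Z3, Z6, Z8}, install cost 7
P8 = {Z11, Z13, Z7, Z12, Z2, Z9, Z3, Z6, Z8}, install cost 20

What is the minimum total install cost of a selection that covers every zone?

10

P4, P7 cover every zone at install cost 3 + 7 = 10.
Any cover uses at least 2 sensor positions; among all covering selections none totals below 10.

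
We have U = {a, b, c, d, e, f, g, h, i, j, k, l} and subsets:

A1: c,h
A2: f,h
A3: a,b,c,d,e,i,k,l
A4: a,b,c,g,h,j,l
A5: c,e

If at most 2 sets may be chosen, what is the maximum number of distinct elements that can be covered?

Choosing A3, A4 covers {a, b, c, d, e, g, h, i, j, k, l} — 11 elements.
No choice of 2 sets does better; here f is left uncovered.

11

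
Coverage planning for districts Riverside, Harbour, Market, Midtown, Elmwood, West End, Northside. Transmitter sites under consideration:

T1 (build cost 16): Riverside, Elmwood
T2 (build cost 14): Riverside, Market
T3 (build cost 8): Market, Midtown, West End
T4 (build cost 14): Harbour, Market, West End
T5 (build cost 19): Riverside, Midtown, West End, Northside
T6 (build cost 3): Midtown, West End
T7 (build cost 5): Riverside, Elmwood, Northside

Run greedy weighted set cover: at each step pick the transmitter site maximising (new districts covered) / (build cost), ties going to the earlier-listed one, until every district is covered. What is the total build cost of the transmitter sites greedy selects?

Pick 1: T6 adds 2 new (Midtown, West End) at build cost 3 (ratio 2/3).
Pick 2: T7 adds 3 new (Riverside, Elmwood, Northside) at build cost 5 (ratio 3/5).
Pick 3: T4 adds 2 new (Harbour, Market) at build cost 14 (ratio 2/14).
Greedy total build cost: 3 + 5 + 14 = 22.

22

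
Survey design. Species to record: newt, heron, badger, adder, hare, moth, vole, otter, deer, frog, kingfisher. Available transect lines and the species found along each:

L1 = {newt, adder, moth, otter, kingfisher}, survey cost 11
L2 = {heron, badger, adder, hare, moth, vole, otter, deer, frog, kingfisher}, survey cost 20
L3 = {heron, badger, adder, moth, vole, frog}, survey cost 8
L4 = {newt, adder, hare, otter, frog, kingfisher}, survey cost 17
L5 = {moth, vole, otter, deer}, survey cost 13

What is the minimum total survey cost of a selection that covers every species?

31

L1, L2 cover every species at survey cost 11 + 20 = 31.
Any cover uses at least 2 transects; among all covering selections none totals below 31.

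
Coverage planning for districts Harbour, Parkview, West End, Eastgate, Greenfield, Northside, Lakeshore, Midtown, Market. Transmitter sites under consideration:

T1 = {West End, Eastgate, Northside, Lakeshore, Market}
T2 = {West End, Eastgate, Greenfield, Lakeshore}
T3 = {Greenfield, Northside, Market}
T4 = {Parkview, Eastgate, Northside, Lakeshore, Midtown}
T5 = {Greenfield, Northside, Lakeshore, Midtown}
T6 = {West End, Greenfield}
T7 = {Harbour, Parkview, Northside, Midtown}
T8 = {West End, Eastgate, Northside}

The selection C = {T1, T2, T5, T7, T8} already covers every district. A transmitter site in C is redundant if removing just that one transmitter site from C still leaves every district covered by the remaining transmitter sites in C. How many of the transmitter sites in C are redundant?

3

Drop T1: Market uncovered — not redundant.
Drop T2: the rest still cover every district — redundant.
Drop T5: the rest still cover every district — redundant.
Drop T7: Harbour, Parkview uncovered — not redundant.
Drop T8: the rest still cover every district — redundant.
3 redundant: T2, T5, T8.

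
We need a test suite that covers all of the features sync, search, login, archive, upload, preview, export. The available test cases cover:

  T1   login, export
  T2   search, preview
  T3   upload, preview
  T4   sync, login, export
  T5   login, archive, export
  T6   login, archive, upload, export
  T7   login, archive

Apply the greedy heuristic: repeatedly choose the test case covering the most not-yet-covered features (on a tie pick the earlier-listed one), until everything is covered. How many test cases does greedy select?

3

Pick 1: T6 covers 4 new features (login, archive, upload, export).
Pick 2: T2 covers 2 new features (search, preview).
Pick 3: T4 covers 1 new features (sync).
Greedy uses 3 test cases.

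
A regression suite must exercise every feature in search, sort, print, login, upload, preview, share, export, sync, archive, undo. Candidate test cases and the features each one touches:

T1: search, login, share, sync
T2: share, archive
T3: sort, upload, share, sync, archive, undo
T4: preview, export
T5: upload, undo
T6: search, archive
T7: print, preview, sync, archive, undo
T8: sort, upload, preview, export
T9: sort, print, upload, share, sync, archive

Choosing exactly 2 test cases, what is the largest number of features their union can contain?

8

Choosing T1, T3 covers {search, sort, login, upload, share, sync, archive, undo} — 8 features.
No choice of 2 test cases does better; here print, preview, export are left uncovered.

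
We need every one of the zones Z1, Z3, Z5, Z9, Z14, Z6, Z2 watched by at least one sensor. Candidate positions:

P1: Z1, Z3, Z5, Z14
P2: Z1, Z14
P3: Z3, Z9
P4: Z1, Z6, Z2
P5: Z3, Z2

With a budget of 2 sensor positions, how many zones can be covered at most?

Choosing P1, P4 covers {Z1, Z3, Z5, Z14, Z6, Z2} — 6 zones.
No choice of 2 sensor positions does better; here Z9 is left uncovered.

6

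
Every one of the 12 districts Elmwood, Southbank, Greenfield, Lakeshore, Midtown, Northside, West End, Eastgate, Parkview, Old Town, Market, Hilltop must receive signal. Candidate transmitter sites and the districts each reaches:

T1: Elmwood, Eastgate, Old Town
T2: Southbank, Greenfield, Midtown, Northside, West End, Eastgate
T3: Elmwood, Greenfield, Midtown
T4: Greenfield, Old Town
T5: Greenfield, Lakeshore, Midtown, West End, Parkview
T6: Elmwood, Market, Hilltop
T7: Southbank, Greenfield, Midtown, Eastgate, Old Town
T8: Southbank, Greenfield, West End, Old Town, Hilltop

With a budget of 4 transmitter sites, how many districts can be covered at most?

12

Choosing T1, T2, T5, T6 covers {Elmwood, Southbank, Greenfield, Lakeshore, Midtown, Northside, West End, Eastgate, Parkview, Old Town, Market, Hilltop} — 12 districts.
That is all 12 districts.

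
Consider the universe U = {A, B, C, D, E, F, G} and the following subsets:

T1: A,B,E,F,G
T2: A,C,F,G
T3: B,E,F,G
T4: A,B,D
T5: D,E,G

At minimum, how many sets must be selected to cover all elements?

3

T1, T2, T4 together cover {A, B, C, D, E, F, G} — every element.
No 2 of the 5 sets cover everything (all 10 pairs fall short), so 3 is minimum.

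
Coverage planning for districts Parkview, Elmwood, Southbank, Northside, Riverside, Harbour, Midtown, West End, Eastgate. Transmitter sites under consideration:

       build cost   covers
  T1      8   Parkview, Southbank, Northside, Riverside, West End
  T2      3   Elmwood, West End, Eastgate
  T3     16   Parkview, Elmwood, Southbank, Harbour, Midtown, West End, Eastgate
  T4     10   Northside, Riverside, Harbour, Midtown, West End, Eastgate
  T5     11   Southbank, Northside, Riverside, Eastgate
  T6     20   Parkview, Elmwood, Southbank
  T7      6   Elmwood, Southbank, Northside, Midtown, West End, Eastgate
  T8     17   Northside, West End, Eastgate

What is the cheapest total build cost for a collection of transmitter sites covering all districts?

21

T1, T2, T4 cover every district at build cost 8 + 3 + 10 = 21.
Any cover uses at least 2 transmitter sites; among all covering selections none totals below 21.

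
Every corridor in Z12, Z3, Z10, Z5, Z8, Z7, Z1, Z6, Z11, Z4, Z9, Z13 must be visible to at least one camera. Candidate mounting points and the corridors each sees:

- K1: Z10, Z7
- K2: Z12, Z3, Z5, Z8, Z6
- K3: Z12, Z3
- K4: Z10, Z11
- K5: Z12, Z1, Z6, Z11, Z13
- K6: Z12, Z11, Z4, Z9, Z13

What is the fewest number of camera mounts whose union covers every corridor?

4

K1, K2, K5, K6 together cover {Z12, Z3, Z10, Z5, Z8, Z7, Z1, Z6, Z11, Z4, Z9, Z13} — every corridor.
No 3 of the 6 camera mounts cover everything (all 20 triples fall short), so 4 is minimum.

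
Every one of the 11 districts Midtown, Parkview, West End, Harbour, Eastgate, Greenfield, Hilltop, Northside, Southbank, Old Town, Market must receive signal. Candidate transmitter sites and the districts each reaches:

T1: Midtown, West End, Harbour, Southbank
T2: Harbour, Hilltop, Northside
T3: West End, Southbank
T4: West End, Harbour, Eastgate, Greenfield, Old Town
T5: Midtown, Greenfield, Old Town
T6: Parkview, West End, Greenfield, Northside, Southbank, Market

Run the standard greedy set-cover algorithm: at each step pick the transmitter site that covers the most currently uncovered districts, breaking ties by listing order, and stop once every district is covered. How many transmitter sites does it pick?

Pick 1: T6 covers 6 new districts (Parkview, West End, Greenfield, Northside, Southbank, Market).
Pick 2: T4 covers 3 new districts (Harbour, Eastgate, Old Town).
Pick 3: T1 covers 1 new districts (Midtown).
Pick 4: T2 covers 1 new districts (Hilltop).
Greedy uses 4 transmitter sites.

4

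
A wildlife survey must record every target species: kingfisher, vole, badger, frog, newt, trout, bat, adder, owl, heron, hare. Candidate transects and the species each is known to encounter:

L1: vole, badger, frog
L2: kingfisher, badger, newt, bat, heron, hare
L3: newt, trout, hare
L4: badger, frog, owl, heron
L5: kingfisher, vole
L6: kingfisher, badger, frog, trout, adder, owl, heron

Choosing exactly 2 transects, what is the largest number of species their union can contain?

Choosing L2, L6 covers {kingfisher, badger, frog, newt, trout, bat, adder, owl, heron, hare} — 10 species.
No choice of 2 transects does better; here vole is left uncovered.

10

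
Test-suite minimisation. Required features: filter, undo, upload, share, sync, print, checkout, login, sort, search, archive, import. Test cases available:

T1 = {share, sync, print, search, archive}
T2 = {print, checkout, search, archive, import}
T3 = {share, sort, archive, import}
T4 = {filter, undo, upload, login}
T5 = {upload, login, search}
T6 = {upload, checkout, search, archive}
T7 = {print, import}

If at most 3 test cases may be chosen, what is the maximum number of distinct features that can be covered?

11

Choosing T1, T2, T4 covers {filter, undo, upload, share, sync, print, checkout, login, search, archive, import} — 11 features.
No choice of 3 test cases does better; here sort is left uncovered.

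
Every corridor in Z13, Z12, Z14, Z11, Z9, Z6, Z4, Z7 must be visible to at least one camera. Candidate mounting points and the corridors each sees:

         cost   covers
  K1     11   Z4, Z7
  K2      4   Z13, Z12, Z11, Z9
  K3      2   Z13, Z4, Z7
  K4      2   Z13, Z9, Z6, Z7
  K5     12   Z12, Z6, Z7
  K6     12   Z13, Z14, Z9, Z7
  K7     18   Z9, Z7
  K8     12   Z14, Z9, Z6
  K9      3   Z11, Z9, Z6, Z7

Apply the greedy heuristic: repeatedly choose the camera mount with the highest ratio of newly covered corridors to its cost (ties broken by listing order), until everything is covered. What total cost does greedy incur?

Pick 1: K4 adds 4 new (Z13, Z9, Z6, Z7) at cost 2 (ratio 4/2).
Pick 2: K2 adds 2 new (Z12, Z11) at cost 4 (ratio 2/4).
Pick 3: K3 adds 1 new (Z4) at cost 2 (ratio 1/2).
Pick 4: K6 adds 1 new (Z14) at cost 12 (ratio 1/12).
Greedy total cost: 2 + 4 + 2 + 12 = 20. (The true optimum is 18, so greedy overshoots here.)

20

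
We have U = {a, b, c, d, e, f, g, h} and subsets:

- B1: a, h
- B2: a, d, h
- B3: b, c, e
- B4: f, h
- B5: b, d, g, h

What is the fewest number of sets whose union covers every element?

4

B1, B3, B4, B5 together cover {a, b, c, d, e, f, g, h} — every element.
No 3 of the 5 sets cover everything (all 10 triples fall short), so 4 is minimum.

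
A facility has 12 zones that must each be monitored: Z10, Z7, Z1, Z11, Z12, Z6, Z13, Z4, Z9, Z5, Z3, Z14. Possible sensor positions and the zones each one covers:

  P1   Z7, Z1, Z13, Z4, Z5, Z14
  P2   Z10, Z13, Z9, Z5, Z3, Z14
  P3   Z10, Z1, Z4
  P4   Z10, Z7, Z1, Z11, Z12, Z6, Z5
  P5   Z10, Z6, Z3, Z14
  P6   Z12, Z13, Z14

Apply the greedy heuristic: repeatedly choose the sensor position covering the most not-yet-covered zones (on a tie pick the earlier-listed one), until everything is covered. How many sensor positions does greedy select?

Pick 1: P4 covers 7 new zones (Z10, Z7, Z1, Z11, Z12, Z6, Z5).
Pick 2: P2 covers 4 new zones (Z13, Z9, Z3, Z14).
Pick 3: P1 covers 1 new zones (Z4).
Greedy uses 3 sensor positions.

3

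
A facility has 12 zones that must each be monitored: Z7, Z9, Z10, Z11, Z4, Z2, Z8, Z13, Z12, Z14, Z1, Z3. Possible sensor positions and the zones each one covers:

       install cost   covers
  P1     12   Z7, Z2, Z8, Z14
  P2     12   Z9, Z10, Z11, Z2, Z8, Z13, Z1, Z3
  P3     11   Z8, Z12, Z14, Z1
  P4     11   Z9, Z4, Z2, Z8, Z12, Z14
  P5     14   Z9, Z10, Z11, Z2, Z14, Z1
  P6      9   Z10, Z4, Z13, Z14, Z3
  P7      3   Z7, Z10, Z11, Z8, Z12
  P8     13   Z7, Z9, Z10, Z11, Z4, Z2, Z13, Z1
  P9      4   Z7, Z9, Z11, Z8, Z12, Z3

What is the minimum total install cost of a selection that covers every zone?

24

P2, P6, P7 cover every zone at install cost 12 + 9 + 3 = 24.
Any cover uses at least 3 sensor positions; among all covering selections none totals below 24.
Greedy by coverage-per-install cost would pick P7, P9, P6, P2 for 28 — worse than the optimum 24.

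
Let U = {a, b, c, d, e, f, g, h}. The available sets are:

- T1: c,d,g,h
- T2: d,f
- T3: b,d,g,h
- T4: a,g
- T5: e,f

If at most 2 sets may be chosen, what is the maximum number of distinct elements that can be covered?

Choosing T1, T5 covers {c, d, e, f, g, h} — 6 elements.
No choice of 2 sets does better; here a, b are left uncovered.

6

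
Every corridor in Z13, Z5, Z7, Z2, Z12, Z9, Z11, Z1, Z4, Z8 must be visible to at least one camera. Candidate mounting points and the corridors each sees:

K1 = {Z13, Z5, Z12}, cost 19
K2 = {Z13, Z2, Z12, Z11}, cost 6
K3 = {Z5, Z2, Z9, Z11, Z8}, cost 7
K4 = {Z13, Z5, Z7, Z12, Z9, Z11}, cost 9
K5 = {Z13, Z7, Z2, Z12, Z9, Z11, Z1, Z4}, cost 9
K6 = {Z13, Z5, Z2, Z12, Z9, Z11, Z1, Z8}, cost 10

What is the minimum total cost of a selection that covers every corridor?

16

K3, K5 cover every corridor at cost 7 + 9 = 16.
Any cover uses at least 2 camera mounts; among all covering selections none totals below 16.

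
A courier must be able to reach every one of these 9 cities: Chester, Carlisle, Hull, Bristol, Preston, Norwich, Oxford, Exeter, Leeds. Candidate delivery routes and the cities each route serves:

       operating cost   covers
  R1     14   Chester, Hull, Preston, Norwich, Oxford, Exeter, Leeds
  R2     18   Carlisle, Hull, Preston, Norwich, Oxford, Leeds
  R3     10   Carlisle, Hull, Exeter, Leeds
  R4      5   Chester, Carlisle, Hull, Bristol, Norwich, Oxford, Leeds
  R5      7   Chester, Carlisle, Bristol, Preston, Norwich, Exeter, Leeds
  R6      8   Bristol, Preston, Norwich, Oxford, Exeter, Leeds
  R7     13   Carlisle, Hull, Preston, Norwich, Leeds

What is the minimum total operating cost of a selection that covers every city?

R4, R5 cover every city at operating cost 5 + 7 = 12.
Any cover uses at least 2 routes; among all covering selections none totals below 12.

12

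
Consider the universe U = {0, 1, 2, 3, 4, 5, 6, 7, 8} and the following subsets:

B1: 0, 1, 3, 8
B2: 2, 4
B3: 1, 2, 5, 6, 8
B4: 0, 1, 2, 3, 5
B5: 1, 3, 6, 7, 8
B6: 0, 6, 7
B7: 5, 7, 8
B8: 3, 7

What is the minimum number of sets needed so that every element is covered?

3

B2, B4, B5 together cover {0, 1, 2, 3, 4, 5, 6, 7, 8} — every element.
No 2 of the 8 sets cover everything (all 28 pairs fall short), so 3 is minimum.
Greedy (largest uncovered first) would take B3, B1, B2, B5 — 4 sets — but 3 suffice.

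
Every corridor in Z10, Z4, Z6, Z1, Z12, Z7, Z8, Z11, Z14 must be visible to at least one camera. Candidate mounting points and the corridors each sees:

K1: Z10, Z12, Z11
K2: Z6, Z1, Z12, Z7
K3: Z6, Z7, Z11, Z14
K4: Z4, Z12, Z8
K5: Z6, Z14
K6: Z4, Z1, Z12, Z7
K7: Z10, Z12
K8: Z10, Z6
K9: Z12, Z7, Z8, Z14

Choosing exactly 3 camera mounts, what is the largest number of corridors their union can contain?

8

Choosing K1, K2, K4 covers {Z10, Z4, Z6, Z1, Z12, Z7, Z8, Z11} — 8 corridors.
No choice of 3 camera mounts does better; here Z14 is left uncovered.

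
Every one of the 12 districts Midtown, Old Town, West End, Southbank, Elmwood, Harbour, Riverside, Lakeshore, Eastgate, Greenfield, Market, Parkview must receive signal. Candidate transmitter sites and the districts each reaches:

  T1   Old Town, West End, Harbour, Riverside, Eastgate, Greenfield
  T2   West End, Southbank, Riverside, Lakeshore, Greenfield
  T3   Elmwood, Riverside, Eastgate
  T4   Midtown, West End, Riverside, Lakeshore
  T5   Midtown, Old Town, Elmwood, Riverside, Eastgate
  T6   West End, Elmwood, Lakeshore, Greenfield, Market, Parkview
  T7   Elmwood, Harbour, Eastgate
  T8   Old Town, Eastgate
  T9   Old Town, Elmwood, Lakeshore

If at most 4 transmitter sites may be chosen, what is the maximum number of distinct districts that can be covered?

Choosing T1, T2, T4, T6 covers {Midtown, Old Town, West End, Southbank, Elmwood, Harbour, Riverside, Lakeshore, Eastgate, Greenfield, Market, Parkview} — 12 districts.
That is all 12 districts.

12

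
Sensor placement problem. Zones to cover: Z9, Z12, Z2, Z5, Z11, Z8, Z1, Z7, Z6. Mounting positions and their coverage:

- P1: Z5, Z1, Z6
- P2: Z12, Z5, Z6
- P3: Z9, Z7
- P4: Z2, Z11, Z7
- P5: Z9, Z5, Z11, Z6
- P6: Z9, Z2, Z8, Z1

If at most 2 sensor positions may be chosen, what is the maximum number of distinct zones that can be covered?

Choosing P2, P6 covers {Z9, Z12, Z2, Z5, Z8, Z1, Z6} — 7 zones.
No choice of 2 sensor positions does better; here Z11, Z7 are left uncovered.

7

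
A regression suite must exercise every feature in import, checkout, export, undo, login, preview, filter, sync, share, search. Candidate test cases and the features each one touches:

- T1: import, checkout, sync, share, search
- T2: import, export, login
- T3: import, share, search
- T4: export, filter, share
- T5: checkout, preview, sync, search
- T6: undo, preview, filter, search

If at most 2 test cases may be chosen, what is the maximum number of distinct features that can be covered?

8

Choosing T1, T6 covers {import, checkout, undo, preview, filter, sync, share, search} — 8 features.
No choice of 2 test cases does better; here export, login are left uncovered.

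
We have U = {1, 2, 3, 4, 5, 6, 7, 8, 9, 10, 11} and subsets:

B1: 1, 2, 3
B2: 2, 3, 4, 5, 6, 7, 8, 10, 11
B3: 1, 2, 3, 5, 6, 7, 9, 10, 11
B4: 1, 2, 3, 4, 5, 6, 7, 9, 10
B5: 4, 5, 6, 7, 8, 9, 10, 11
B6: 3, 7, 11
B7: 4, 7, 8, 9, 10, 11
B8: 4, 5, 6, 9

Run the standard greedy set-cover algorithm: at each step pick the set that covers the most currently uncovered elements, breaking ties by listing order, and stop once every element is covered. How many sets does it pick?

2

Pick 1: B2 covers 9 new elements (2, 3, 4, 5, 6, 7, 8, 10, 11).
Pick 2: B3 covers 2 new elements (1, 9).
Greedy uses 2 sets.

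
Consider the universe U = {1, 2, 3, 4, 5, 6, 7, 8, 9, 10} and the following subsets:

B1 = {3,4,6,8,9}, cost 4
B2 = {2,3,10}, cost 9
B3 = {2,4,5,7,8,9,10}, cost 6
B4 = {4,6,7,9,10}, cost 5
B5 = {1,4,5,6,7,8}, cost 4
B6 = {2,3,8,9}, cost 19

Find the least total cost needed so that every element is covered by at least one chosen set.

B1, B3, B5 cover every element at cost 4 + 6 + 4 = 14.
Any cover uses at least 3 sets; among all covering selections none totals below 14.

14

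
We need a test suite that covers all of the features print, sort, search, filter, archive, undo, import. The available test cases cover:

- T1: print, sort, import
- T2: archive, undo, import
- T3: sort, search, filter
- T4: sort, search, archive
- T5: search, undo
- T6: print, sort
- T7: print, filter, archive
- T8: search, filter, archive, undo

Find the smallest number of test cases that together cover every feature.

T1, T8 together cover {print, sort, search, filter, archive, undo, import} — every feature.
No single test case contains all 7 features, so 2 is optimal.

2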